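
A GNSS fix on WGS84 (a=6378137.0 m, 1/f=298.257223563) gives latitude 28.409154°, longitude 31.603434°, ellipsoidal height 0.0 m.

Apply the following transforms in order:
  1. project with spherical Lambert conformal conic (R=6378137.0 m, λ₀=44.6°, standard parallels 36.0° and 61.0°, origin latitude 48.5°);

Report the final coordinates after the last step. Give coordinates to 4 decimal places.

E=-1311131.9169 m, N=-2116193.5913 m

start: φ=28.409154°, λ=31.603434°, h=0.000 m
→ lcc (R=6378137.0, λ₀=44.6°): E=-1311131.9169, N=-2116193.5913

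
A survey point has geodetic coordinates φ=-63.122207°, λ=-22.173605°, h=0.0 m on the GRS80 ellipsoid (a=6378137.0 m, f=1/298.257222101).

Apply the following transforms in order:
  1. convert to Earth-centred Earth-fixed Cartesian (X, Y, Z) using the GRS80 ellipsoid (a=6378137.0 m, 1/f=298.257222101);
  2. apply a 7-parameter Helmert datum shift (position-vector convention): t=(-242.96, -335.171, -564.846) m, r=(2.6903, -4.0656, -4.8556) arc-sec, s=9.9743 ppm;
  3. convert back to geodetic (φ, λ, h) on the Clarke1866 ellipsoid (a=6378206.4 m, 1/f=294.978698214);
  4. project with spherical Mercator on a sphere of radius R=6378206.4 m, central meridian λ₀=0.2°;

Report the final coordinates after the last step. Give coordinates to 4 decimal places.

E=-2491438.6133 m, N=-9131373.7242 m

start: φ=-63.122207°, λ=-22.173605°, h=0.000 m
→ ECEF (a=6378137.000, f=1/298.257222101): X=2677375.8444, Y=-1091178.2892, Z=-5666149.2137
→ Helmert 7p (PV): X=2677245.5863, Y=-1091513.4676, Z=-5666732.0347
→ geod (Bowring, a=6378206.400): φ=-63.12624805°, λ=-22.18073034°, h=642.3004 m
→ merc (R=6378206.4, λ₀=0.2°): E=-2491438.6133, N=-9131373.7242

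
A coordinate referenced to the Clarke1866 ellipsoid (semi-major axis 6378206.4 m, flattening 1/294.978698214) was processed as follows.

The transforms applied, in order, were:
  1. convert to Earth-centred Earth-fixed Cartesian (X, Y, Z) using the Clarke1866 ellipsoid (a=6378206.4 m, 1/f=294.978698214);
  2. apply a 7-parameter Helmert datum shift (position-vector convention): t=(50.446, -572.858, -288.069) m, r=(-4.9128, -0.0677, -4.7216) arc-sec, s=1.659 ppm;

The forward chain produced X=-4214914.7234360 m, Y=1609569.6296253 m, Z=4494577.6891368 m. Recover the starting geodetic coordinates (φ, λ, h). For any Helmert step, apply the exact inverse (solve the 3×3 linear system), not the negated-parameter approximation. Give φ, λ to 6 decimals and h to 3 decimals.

start: X=-4214914.7234, Y=1609569.6296, Z=4494577.6891 m
→ Helmert⁻¹: X=-4214993.5545, Y=1609936.2720, Z=4494898.0300
→ geod (Bowring, a=6378206.400): φ=45.08578700°, λ=159.09541200°, h=1435.3810 m

φ=45.085787°, λ=159.095412°, h=1435.381 m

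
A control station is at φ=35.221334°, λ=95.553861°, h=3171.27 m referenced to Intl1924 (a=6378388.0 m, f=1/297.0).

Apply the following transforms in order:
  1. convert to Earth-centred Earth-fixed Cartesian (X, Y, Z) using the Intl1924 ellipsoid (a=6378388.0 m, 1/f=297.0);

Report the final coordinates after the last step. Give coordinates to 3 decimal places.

X=-505114.327 m, Y=5194623.874 m, Z=3659840.240 m

start: φ=35.221334°, λ=95.553861°, h=3171.270 m
→ ECEF (a=6378388.000, f=1/297.0): X=-505114.3268, Y=5194623.8740, Z=3659840.2404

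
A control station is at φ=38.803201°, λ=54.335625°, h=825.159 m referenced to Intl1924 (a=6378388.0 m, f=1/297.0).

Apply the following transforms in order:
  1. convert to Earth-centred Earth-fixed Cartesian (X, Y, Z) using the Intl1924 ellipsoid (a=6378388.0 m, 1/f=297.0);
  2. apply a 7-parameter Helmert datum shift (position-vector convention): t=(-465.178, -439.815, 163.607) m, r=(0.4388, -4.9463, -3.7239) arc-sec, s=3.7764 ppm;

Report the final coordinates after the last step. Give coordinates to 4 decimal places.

start: φ=38.803201°, λ=54.335625°, h=825.159 m
→ ECEF (a=6378388.000, f=1/297.0): X=2902303.7659, Y=4044287.1339, Z=3975897.2919
→ Helmert 7p (PV): X=2901827.2201, Y=4043801.7352, Z=3976154.1157

X=2901827.2201 m, Y=4043801.7352 m, Z=3976154.1157 m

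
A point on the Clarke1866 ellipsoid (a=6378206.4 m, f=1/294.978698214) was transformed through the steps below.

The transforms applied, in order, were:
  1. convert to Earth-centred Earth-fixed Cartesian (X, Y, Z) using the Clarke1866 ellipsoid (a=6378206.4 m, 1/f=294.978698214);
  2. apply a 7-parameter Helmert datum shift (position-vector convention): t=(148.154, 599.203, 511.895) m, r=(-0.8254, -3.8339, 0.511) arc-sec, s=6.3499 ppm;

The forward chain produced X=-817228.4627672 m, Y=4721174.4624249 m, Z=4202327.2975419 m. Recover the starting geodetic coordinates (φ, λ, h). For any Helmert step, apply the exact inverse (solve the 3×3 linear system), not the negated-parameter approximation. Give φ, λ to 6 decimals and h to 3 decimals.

start: X=-817228.4628, Y=4721174.4624, Z=4202327.2975 m
→ Helmert⁻¹: X=-817281.6315, Y=4720530.4949, Z=4201822.8026
→ geod (Bowring, a=6378206.400): φ=41.44586400°, λ=99.82244400°, h=3558.4000 m

φ=41.445864°, λ=99.822444°, h=3558.400 m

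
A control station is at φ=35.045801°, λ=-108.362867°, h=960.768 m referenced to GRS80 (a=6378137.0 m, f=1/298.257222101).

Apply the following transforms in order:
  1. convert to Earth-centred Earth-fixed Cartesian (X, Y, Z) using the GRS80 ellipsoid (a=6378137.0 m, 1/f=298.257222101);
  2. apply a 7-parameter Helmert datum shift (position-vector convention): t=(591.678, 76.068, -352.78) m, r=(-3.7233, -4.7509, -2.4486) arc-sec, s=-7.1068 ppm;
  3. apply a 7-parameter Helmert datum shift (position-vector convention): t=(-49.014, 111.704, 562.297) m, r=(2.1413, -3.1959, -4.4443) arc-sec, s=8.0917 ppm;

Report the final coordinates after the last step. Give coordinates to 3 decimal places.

start: φ=35.045801°, λ=-108.362867°, h=960.768 m
→ ECEF (a=6378137.000, f=1/298.257222101): X=-1647091.4643, Y=-4962074.3907, Z=3642579.7291
→ Helmert 7p (PV): X=-1646630.8848, Y=-4961877.7535, Z=3642252.6949
→ Helmert 7p (PV): X=-1646856.5693, Y=-4961808.5317, Z=3642767.4393

X=-1646856.569 m, Y=-4961808.532 m, Z=3642767.439 m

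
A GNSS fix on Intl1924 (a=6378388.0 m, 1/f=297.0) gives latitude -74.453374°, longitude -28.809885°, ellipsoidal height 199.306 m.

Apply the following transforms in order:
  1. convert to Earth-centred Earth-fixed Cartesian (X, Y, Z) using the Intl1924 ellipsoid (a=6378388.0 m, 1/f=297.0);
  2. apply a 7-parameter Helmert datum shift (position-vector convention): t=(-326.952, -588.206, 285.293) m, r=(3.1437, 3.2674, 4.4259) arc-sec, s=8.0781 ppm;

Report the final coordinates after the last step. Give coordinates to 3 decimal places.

start: φ=-74.453374°, λ=-28.809885°, h=199.306 m
→ ECEF (a=6378388.000, f=1/297.0): X=1502691.3050, Y=-826449.1749, Z=-6123033.1944
→ Helmert 7p (PV): X=1502297.2309, Y=-826918.4905, Z=-6122833.7640

X=1502297.231 m, Y=-826918.491 m, Z=-6122833.764 m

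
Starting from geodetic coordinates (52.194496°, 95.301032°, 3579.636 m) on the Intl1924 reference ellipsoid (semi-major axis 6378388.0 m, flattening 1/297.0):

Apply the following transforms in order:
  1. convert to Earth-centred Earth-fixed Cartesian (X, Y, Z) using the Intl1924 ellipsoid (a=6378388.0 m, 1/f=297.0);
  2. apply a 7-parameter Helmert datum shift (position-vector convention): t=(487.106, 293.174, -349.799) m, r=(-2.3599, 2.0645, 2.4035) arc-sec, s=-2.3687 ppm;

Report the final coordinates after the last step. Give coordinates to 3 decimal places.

start: φ=52.194496°, λ=95.301032°, h=3579.636 m
→ ECEF (a=6378388.000, f=1/297.0): X=-362187.7115, Y=3903500.5476, Z=5019025.4275
→ Helmert 7p (PV): X=-361694.9978, Y=3903837.6781, Z=5018622.7047

X=-361694.998 m, Y=3903837.678 m, Z=5018622.705 m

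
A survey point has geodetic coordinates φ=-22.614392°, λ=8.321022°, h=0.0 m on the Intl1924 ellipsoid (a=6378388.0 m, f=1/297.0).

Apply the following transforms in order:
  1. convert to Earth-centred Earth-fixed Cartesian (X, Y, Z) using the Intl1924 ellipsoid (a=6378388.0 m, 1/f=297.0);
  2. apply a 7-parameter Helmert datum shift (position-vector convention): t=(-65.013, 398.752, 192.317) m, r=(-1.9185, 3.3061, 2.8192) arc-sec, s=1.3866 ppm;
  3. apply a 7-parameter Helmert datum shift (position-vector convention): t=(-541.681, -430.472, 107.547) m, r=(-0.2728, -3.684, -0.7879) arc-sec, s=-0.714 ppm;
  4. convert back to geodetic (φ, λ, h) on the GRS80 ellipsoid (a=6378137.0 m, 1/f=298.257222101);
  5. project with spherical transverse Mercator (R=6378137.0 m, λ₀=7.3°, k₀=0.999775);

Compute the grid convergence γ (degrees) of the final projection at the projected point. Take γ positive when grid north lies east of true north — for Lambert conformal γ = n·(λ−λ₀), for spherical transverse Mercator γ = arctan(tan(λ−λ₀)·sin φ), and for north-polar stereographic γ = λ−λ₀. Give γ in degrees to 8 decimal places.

-0.39295954

start: φ=-22.614392°, λ=8.321022°, h=0.000 m
→ ECEF (a=6378388.000, f=1/297.0): X=5828890.6584, Y=852527.4555, Z=-2437387.0000
→ Helmert 7p (PV): X=5828783.0080, Y=852984.3877, Z=-2437299.4202
→ Helmert 7p (PV): X=5828283.9550, Y=852527.8181, Z=-2437087.1560
→ geod (Bowring, a=6378137.000): φ=-22.61339243°, λ=8.32187955°, h=-431.8798 m
→ into tm (λ₀=7.3°): φ=-22.61339243°, λ−λ₀=1.02187955°
convergence γ = -0.39295954°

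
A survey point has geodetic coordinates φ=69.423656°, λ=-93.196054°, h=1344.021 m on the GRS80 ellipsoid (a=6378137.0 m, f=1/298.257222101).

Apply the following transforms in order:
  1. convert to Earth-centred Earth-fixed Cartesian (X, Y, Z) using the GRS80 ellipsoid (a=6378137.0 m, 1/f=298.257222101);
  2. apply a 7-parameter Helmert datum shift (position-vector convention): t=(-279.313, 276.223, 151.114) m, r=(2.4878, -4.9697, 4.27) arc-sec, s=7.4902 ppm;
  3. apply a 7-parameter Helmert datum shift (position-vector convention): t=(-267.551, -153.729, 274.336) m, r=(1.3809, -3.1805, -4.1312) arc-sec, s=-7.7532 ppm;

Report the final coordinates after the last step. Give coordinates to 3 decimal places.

X=-126151.992 m, Y=-2245197.827 m, Z=5950381.076 m

start: φ=69.423656°, λ=-93.196054°, h=1344.021 m
→ ECEF (a=6378137.000, f=1/298.257222101): X=-125371.5723, Y=-2245209.2336, Z=5950004.2620
→ Helmert 7p (PV): X=-125748.7039, Y=-2245024.1878, Z=5950169.8420
→ Helmert 7p (PV): X=-126151.9923, Y=-2245197.8269, Z=5950381.0763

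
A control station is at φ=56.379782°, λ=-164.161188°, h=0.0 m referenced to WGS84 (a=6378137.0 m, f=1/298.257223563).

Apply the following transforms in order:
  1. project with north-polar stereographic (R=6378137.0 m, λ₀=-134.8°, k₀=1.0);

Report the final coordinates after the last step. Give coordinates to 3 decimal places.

start: φ=56.379782°, λ=-164.161188°, h=0.000 m
→ stereo (R=6378137.0, λ₀=-134.8°): E=-1889571.1473, N=-3358766.4039

E=-1889571.147 m, N=-3358766.404 m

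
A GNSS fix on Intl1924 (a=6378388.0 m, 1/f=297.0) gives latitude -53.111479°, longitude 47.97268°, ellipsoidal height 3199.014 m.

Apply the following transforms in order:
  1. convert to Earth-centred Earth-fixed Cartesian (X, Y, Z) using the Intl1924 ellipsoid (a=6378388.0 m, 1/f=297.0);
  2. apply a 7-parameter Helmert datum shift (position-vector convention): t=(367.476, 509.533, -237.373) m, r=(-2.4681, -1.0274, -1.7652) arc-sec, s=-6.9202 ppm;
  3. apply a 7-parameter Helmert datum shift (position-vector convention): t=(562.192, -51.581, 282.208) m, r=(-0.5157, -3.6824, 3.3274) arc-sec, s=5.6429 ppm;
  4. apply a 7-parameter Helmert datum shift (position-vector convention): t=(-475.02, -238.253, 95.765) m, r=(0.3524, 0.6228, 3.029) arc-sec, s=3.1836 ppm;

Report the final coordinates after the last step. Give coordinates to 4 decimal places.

start: φ=-53.111479°, λ=47.972680°, h=3199.014 m
→ ECEF (a=6378388.000, f=1/297.0): X=2570065.7793, Y=2851611.6309, Z=-5080660.0352
→ Helmert 7p (PV): X=2570465.1801, Y=2852018.6427, Z=-5080883.5689
→ Helmert 7p (PV): X=2571086.5773, Y=2852011.9183, Z=-5080591.2722
→ Helmert 7p (PV): X=2570562.5201, Y=2851829.1817, Z=-5080514.5724

X=2570562.5201 m, Y=2851829.1817 m, Z=-5080514.5724 m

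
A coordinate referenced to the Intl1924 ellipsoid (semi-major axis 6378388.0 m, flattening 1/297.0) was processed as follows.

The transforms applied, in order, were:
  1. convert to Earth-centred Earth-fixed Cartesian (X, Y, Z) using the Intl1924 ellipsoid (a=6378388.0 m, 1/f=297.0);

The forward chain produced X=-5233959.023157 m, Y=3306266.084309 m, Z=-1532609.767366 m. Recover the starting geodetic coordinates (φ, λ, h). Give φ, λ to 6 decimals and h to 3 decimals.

φ=-13.995188°, λ=147.719600°, h=523.472 m

start: X=-5233959.0232, Y=3306266.0843, Z=-1532609.7674 m
→ geod (Bowring, a=6378388.000): φ=-13.99518800°, λ=147.71960000°, h=523.4720 m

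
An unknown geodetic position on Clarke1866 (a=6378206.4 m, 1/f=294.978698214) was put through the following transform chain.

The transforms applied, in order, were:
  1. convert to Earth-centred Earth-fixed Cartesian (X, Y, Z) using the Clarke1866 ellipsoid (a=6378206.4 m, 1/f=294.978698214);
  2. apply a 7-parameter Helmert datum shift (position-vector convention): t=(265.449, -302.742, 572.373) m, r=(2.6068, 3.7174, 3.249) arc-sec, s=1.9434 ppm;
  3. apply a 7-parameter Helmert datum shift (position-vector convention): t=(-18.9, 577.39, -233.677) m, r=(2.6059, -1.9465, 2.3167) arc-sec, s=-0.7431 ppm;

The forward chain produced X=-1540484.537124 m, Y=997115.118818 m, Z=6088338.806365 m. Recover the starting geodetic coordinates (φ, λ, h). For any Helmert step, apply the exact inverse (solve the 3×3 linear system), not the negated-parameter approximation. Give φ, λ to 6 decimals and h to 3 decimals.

start: X=-1540484.5371, Y=997115.1188, Z=6088338.8064 m
→ Helmert⁻¹: X=-1540398.1307, Y=996632.6922, Z=6088578.9531
→ Helmert⁻¹: X=-1540754.6006, Y=997034.7065, Z=6087954.3799
→ geod (Bowring, a=6378206.400): φ=73.33180900°, λ=147.09276900°, h=176.0070 m

φ=73.331809°, λ=147.092769°, h=176.007 m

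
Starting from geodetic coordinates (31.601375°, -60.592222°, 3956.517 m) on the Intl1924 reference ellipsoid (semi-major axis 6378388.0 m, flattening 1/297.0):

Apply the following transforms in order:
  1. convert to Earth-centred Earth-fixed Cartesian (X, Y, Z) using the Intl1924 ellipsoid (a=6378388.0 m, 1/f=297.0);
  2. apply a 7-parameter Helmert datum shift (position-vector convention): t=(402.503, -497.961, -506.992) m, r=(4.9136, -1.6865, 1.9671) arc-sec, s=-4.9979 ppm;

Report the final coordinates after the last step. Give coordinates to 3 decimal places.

X=2672036.109 m, Y=-4740400.930 m, Z=3324373.413 m

start: φ=31.601375°, λ=-60.592222°, h=3956.517 m
→ ECEF (a=6378388.000, f=1/297.0): X=2671628.9416, Y=-4739872.9302, Z=3324988.0902
→ Helmert 7p (PV): X=2672036.1087, Y=-4740400.9300, Z=3324373.4126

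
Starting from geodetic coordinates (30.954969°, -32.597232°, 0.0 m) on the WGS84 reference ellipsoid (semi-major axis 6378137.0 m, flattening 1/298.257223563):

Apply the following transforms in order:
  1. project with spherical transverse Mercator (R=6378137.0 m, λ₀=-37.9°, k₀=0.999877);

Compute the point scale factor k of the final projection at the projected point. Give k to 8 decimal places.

start: φ=30.954969°, λ=-32.597232°, h=0.000 m
→ into tm (λ₀=-37.9°): φ=30.95496900°, λ−λ₀=5.30276800°
scale k = 1.00303222

1.00303222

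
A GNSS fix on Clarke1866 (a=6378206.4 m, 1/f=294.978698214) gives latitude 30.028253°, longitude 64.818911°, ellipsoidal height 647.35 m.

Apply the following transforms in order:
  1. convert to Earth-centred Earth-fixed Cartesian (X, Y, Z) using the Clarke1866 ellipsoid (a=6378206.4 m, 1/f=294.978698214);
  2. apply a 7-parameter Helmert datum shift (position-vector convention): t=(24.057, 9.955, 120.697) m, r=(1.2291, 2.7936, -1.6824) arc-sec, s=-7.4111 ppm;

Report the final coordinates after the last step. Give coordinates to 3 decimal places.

X=2351875.866 m, Y=5002018.048 m, Z=3173331.562 m

start: φ=30.028253°, λ=64.818911°, h=647.350 m
→ ECEF (a=6378206.400, f=1/294.978698214): X=2351785.4623, Y=5002083.2549, Z=3173236.4279
→ Helmert 7p (PV): X=2351875.8664, Y=5002018.0480, Z=3173331.5624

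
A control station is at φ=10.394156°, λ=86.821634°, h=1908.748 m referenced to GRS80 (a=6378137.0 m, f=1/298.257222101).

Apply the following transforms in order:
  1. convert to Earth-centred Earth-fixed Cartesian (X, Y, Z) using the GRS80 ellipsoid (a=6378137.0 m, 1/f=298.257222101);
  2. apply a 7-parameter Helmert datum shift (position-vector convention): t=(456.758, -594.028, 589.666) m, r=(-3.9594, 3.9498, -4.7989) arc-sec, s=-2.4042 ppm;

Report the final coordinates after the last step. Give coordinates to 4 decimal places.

start: φ=10.394156°, λ=86.821634°, h=1908.748 m
→ ECEF (a=6378137.000, f=1/298.257222101): X=347971.4920, Y=6266378.0739, Z=1143501.4388
→ Helmert 7p (PV): X=348595.1019, Y=6265782.8348, Z=1143961.4049

X=348595.1019 m, Y=6265782.8348 m, Z=1143961.4049 m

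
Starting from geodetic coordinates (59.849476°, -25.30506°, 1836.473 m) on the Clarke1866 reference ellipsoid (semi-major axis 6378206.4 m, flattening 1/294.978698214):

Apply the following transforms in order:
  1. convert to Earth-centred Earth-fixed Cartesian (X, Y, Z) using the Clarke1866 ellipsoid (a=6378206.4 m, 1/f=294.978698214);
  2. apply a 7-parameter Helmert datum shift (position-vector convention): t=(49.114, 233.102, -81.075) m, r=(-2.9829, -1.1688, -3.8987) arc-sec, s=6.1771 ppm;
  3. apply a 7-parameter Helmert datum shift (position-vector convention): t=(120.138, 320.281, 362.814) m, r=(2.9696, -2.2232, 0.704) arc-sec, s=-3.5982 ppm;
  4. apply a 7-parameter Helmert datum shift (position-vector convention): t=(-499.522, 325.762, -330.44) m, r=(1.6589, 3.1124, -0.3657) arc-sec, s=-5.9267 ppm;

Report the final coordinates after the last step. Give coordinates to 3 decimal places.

start: φ=59.849476°, λ=-25.305060°, h=1836.473 m
→ ECEF (a=6378206.400, f=1/294.978698214): X=2904392.0391, Y=-1373213.6505, Z=5493463.4071
→ Helmert 7p (PV): X=2904402.0090, Y=-1372964.4842, Z=5493452.5824
→ Helmert 7p (PV): X=2904457.1722, Y=-1372708.4392, Z=5493807.1680
→ Helmert 7p (PV): X=2904020.9000, Y=-1372423.8751, Z=5493389.3017

X=2904020.900 m, Y=-1372423.875 m, Z=5493389.302 m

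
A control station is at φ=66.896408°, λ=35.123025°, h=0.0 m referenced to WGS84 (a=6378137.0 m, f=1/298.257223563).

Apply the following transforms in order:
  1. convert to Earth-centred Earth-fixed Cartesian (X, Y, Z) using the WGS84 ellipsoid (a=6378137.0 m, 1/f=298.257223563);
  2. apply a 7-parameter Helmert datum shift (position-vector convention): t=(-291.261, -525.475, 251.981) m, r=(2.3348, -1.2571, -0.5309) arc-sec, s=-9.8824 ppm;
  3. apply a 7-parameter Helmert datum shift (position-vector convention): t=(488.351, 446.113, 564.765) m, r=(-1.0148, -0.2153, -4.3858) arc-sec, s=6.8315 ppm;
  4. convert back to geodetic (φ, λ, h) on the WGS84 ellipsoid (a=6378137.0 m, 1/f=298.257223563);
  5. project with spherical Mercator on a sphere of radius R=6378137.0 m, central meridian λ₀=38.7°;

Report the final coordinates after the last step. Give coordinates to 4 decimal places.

start: φ=66.896408°, λ=35.123025°, h=0.000 m
→ ECEF (a=6378137.000, f=1/298.257223563): X=2052865.4015, Y=1444010.7746, Z=5843889.7359
→ Helmert 7p (PV): X=2052521.9542, Y=1443399.5967, Z=5844112.8217
→ Helmert 7p (PV): X=2053048.9180, Y=1443840.6799, Z=5844712.5518
→ geod (Bowring, a=6378137.000): φ=66.89887189°, λ=35.11743889°, h=777.3329 m
→ merc (R=6378137.0, λ₀=38.7°): E=-398808.8784, N=10127306.9944

E=-398808.8784 m, N=10127306.9944 m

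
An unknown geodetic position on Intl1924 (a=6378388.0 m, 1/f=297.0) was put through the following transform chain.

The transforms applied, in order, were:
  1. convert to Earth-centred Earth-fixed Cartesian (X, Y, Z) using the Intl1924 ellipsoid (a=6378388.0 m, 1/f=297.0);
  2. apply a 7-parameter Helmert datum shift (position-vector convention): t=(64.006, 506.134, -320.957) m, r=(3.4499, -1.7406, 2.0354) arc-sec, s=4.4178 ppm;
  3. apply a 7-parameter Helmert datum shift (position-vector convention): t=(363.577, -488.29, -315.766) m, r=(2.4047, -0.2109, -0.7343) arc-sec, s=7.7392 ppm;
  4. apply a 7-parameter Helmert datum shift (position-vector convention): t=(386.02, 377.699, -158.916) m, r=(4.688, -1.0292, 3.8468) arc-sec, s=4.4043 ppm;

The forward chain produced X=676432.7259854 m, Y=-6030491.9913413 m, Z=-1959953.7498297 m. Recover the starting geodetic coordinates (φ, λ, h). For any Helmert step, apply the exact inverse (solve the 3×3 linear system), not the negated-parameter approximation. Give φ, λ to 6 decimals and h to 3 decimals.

φ=-18.002332°, λ=-83.609807°, h=560.715 m

start: X=676432.7260, Y=-6030491.9913, Z=-1959953.7498 m
→ Helmert⁻¹: X=675921.4752, Y=-6030900.2736, Z=-1959652.5043
→ Helmert⁻¹: X=675572.1348, Y=-6030385.7500, Z=-1959251.9613
→ Helmert⁻¹: X=675429.1023, Y=-6030904.6684, Z=-1958827.1795
→ geod (Bowring, a=6378388.000): φ=-18.00233200°, λ=-83.60980700°, h=560.7150 m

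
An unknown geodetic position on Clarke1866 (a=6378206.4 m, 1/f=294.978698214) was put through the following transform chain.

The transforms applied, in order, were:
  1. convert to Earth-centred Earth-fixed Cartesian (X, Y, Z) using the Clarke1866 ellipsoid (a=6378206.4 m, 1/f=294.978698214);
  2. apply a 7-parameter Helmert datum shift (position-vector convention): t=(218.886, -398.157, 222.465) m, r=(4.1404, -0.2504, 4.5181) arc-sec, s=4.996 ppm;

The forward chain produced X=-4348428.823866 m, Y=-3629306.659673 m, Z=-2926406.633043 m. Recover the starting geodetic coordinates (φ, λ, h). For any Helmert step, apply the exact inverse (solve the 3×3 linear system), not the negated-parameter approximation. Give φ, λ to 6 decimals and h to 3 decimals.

φ=-27.484327°, λ=-140.156119°, h=1669.477 m

start: X=-4348428.8239, Y=-3629306.6597, Z=-2926406.6330 m
→ Helmert⁻¹: X=-4348709.0246, Y=-3628853.8620, Z=-2926536.3547
→ geod (Bowring, a=6378206.400): φ=-27.48432700°, λ=-140.15611900°, h=1669.4770 m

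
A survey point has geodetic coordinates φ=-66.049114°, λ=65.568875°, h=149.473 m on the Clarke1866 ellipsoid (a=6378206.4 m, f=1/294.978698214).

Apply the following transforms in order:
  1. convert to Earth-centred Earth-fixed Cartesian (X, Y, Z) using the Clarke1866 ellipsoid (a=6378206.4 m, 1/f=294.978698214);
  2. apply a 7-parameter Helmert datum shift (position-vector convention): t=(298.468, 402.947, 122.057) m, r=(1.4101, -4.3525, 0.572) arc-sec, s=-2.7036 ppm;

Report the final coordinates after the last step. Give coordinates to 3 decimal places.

start: φ=-66.049114°, λ=65.568875°, h=149.473 m
→ ECEF (a=6378206.400, f=1/294.978698214): X=1073978.3548, Y=2364157.5185, Z=-5806119.6499
→ Helmert 7p (PV): X=1074389.8806, Y=2364596.7446, Z=-5805943.0707

X=1074389.881 m, Y=2364596.745 m, Z=-5805943.071 m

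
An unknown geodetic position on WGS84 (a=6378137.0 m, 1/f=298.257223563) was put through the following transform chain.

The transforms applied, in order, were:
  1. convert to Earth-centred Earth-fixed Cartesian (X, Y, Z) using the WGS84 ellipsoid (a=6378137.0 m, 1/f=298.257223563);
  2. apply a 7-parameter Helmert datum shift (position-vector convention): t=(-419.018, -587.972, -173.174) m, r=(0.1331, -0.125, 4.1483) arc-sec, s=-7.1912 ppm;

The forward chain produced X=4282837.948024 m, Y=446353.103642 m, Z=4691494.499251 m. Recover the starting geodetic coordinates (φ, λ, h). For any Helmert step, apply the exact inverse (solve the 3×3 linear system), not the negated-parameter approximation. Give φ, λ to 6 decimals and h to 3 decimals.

start: X=4282837.9480, Y=446353.1036, Z=4691494.4993 m
→ Helmert⁻¹: X=4283299.5983, Y=446861.1735, Z=4691698.5281
→ geod (Bowring, a=6378137.000): φ=47.64254100°, λ=5.95591600°, h=2041.5030 m

φ=47.642541°, λ=5.955916°, h=2041.503 m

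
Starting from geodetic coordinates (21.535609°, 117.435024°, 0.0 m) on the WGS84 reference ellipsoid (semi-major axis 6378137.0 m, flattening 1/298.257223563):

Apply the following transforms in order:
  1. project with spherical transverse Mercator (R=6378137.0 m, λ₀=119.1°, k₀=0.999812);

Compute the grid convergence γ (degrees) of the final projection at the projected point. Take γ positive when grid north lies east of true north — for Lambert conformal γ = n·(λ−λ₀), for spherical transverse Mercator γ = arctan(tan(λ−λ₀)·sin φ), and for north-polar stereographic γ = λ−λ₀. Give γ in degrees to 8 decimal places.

-0.61132729

start: φ=21.535609°, λ=117.435024°, h=0.000 m
→ into tm (λ₀=119.1°): φ=21.53560900°, λ−λ₀=-1.66497600°
convergence γ = -0.61132729°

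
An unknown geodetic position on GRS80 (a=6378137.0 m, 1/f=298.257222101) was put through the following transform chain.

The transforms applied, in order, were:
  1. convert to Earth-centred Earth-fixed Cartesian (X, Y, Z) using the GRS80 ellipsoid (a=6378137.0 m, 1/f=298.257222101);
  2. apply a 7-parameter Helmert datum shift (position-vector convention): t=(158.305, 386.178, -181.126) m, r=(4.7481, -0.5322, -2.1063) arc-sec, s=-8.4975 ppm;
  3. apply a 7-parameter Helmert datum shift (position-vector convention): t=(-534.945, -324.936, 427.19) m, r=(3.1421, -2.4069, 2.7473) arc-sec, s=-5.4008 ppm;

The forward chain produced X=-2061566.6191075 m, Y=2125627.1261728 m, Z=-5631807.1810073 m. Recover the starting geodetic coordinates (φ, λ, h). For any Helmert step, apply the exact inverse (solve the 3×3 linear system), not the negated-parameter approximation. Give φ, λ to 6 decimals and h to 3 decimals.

start: X=-2061566.6191, Y=2125627.1262, Z=-5631807.1810 m
→ Helmert⁻¹: X=-2061080.2127, Y=2125905.1979, Z=-5632273.1237
→ Helmert⁻¹: X=-2061292.2690, Y=2125386.3828, Z=-5632183.4635
→ geod (Bowring, a=6378137.000): φ=-62.42776300°, λ=134.12292400°, h=1629.1130 m

φ=-62.427763°, λ=134.122924°, h=1629.113 m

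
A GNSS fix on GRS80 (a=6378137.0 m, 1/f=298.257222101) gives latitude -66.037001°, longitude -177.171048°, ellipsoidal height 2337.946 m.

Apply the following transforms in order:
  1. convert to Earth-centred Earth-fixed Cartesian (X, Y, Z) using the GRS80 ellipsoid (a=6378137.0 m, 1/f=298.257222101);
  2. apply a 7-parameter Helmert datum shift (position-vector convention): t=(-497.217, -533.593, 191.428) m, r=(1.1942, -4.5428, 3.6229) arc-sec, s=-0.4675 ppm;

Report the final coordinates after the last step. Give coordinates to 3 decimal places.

X=-2595878.075 m, Y=-128801.925 m, Z=-5807624.691 m

start: φ=-66.037001°, λ=-177.171048°, h=2337.946 m
→ ECEF (a=6378137.000, f=1/298.257222101): X=-2595512.2353, Y=-128256.4284, Z=-5807760.9273
→ Helmert 7p (PV): X=-2595878.0754, Y=-128801.9249, Z=-5807624.6906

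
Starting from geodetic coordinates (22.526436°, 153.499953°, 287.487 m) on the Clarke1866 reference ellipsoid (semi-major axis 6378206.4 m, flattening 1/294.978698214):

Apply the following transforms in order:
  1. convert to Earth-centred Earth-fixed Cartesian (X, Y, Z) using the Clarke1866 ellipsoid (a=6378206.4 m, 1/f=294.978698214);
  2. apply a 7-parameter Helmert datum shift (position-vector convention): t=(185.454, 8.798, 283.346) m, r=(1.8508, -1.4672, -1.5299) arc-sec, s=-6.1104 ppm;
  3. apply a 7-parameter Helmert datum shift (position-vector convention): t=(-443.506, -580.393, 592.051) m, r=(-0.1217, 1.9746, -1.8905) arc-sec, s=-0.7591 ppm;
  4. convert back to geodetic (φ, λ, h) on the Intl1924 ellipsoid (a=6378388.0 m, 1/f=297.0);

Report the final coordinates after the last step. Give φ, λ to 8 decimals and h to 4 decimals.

φ=22.53322947°, λ=153.50524534°, h=353.9068 m

start: φ=22.526436°, λ=153.499953°, h=287.487 m
→ ECEF (a=6378206.400, f=1/294.978698214): X=-5275422.7067, Y=2630234.1395, Z=2428329.5512
→ Helmert 7p (PV): X=-5275202.7821, Y=2630244.2050, Z=2428584.1350
→ Helmert 7p (PV): X=-5275594.9273, Y=2629711.5976, Z=2429223.2908
→ geod (Bowring, a=6378388.000): φ=22.53322947°, λ=153.50524534°, h=353.9068 m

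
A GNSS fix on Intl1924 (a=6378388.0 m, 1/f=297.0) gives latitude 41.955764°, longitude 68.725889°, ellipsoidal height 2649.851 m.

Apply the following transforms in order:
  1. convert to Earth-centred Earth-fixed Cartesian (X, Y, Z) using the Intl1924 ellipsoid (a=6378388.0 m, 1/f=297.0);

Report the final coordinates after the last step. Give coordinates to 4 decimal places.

X=1724340.7535 m, Y=4428616.9328 m, Z=4243795.7771 m

start: φ=41.955764°, λ=68.725889°, h=2649.851 m
→ ECEF (a=6378388.000, f=1/297.0): X=1724340.7535, Y=4428616.9328, Z=4243795.7771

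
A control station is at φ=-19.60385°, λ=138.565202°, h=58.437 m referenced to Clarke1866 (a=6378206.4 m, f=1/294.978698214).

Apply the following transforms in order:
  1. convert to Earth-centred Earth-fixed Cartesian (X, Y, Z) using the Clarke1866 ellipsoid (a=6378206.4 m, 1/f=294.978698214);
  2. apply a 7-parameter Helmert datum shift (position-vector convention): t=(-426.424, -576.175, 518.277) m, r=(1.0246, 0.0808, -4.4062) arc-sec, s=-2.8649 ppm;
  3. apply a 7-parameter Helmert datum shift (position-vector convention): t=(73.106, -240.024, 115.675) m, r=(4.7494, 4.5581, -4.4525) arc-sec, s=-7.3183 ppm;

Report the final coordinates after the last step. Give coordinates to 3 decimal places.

start: φ=-19.603850°, λ=138.565202°, h=58.437 m
→ ECEF (a=6378206.400, f=1/294.978698214): X=-4506381.4919, Y=3977776.4808, Z=-2126328.1125
→ Helmert 7p (PV): X=-4506710.8661, Y=3977295.7366, Z=-2125782.2194
→ Helmert 7p (PV): X=-4506565.8998, Y=3977172.8355, Z=-2125459.8179

X=-4506565.900 m, Y=3977172.836 m, Z=-2125459.818 m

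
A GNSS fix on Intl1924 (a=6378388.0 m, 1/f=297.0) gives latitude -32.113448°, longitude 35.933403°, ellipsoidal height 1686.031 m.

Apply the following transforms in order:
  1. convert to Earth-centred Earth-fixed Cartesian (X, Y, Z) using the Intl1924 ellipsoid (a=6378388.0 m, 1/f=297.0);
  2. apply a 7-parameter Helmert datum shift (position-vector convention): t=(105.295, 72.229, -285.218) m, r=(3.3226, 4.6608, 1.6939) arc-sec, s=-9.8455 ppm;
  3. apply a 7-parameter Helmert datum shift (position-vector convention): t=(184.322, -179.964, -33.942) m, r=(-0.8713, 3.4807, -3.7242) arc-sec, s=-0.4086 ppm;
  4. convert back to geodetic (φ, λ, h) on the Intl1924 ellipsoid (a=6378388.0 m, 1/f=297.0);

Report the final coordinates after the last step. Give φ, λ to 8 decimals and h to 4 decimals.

start: φ=-32.113448°, λ=35.933403°, h=1686.031 m
→ ECEF (a=6378388.000, f=1/297.0): X=4379700.8804, Y=3174267.6296, Z=-3372039.7111
→ Helmert 7p (PV): X=4379660.7929, Y=3174398.8910, Z=-3372339.5613
→ Helmert 7p (PV): X=4379843.7326, Y=3174124.3079, Z=-3372459.4410
→ geod (Bowring, a=6378388.000): φ=-32.11650169°, λ=35.93128577°, h=1935.9015 m

φ=-32.11650169°, λ=35.93128577°, h=1935.9015 m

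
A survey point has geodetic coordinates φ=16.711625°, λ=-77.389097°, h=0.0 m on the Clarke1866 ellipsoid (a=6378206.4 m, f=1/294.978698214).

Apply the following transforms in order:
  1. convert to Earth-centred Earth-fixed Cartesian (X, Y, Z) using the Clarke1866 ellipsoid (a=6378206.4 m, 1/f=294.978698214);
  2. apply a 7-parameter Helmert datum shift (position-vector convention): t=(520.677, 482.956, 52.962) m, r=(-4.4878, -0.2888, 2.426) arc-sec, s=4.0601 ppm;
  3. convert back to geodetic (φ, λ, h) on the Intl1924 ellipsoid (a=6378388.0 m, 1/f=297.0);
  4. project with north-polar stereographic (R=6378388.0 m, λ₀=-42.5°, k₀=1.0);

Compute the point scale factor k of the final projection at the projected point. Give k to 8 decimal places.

start: φ=16.711625°, λ=-77.389097°, h=0.000 m
→ ECEF (a=6378206.400, f=1/294.978698214): X=1334105.1036, Y=-5963112.7339, Z=1822179.8967
→ Helmert 7p (PV): X=1334698.7818, Y=-5962598.6513, Z=1822371.8676
→ geod (Bowring, a=6378388.000): φ=16.71352587°, λ=-77.38261182°, h=-494.7857 m
→ into stereo (λ₀=-42.5°): φ=16.71352587°, λ−λ₀=-34.88261182°
scale k = 1.55329355

1.55329355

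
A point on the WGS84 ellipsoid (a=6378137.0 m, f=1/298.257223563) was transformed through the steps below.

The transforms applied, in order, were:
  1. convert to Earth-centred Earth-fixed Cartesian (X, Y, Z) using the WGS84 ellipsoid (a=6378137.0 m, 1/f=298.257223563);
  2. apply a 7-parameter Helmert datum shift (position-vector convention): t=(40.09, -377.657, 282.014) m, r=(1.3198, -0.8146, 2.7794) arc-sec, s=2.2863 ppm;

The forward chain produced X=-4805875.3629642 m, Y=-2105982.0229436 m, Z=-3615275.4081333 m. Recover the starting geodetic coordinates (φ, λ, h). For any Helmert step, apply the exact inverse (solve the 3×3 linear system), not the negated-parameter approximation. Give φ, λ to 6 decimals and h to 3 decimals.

φ=-34.749562°, λ=-156.341049°, h=777.526 m

start: X=-4805875.3630, Y=-2105982.0229, Z=-3615275.4081 m
→ Helmert⁻¹: X=-4805947.1162, Y=-2105557.9263, Z=-3615516.7033
→ geod (Bowring, a=6378137.000): φ=-34.74956200°, λ=-156.34104900°, h=777.5260 m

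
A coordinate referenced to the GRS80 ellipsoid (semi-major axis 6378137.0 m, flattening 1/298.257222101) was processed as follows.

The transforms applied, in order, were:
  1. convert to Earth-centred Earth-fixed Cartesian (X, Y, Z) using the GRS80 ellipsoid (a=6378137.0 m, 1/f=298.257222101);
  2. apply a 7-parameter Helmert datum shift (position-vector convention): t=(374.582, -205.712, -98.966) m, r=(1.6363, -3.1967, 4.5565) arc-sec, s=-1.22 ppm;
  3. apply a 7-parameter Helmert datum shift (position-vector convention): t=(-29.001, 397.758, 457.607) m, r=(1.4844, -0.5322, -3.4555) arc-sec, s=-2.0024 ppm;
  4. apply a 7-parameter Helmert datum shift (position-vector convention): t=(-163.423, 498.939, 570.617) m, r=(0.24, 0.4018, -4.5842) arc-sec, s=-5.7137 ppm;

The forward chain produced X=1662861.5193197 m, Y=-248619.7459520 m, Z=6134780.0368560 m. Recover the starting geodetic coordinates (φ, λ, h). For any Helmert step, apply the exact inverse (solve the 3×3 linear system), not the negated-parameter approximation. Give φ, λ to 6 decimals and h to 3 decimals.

start: X=1662861.5193, Y=-248619.7460, Z=6134780.0369 m
→ Helmert⁻¹: X=1663028.0307, Y=-249076.0103, Z=6134247.9984
→ Helmert⁻¹: X=1663080.3663, Y=-249402.2644, Z=6133800.1776
→ Helmert⁻¹: X=1662797.3713, Y=-249184.9283, Z=6133882.8336
→ geod (Bowring, a=6378137.000): φ=74.76891900°, λ=-8.52285700°, h=1910.0890 m

φ=74.768919°, λ=-8.522857°, h=1910.089 m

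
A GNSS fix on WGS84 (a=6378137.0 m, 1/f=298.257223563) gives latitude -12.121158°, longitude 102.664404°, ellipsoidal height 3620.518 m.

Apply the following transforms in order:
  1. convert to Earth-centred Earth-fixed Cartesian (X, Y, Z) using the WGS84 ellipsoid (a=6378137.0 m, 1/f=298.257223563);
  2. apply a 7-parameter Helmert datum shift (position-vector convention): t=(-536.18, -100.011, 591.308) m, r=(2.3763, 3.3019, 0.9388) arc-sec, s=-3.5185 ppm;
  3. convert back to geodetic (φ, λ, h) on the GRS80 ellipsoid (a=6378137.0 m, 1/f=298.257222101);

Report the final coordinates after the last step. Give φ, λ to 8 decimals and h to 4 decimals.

start: φ=-12.121158°, λ=102.664404°, h=3620.518 m
→ ECEF (a=6378137.000, f=1/298.257223563): X=-1368146.2391, Y=6088578.5095, Z=-1331269.7596
→ Helmert 7p (PV): X=-1368726.6279, Y=6088466.1858, Z=-1330581.7222
→ geod (Bowring, a=6378137.000): φ=-12.11504682°, λ=102.66982924°, h=3493.3676 m

φ=-12.11504682°, λ=102.66982924°, h=3493.3676 m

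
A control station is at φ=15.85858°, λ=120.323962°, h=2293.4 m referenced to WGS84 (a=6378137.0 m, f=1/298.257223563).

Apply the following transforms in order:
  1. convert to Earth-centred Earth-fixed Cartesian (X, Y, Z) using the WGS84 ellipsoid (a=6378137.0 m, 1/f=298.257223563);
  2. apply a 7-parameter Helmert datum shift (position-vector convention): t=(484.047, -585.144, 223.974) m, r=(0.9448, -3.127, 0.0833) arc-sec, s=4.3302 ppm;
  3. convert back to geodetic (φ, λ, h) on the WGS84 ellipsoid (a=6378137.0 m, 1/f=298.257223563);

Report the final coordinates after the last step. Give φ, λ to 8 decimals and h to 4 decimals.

φ=15.86216312°, λ=120.32309175°, h=1661.2459 m

start: φ=15.858580°, λ=120.323962°, h=2293.400 m
→ ECEF (a=6378137.000, f=1/298.257223563): X=-3099571.9057, Y=5299192.7284, Z=1732306.3754
→ Helmert 7p (PV): X=-3099129.6826, Y=5298621.3443, Z=1732515.1337
→ geod (Bowring, a=6378137.000): φ=15.86216312°, λ=120.32309175°, h=1661.2459 m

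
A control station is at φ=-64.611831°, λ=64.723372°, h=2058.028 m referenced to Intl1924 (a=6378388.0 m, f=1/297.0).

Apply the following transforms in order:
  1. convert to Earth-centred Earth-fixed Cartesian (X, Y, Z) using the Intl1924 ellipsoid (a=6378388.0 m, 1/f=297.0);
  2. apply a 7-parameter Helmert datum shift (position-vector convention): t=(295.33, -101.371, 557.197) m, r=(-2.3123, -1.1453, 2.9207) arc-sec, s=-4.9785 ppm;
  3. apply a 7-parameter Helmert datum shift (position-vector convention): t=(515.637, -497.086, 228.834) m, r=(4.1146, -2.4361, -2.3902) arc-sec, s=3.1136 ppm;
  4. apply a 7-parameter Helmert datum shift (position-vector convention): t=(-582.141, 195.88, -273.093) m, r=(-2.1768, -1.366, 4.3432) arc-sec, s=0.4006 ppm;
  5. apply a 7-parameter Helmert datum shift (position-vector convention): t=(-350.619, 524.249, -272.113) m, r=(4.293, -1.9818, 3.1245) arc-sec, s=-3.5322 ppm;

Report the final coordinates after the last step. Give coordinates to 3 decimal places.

start: φ=-64.611831°, λ=64.723372°, h=2058.028 m
→ ECEF (a=6378388.000, f=1/297.0): X=1171291.0575, Y=2480503.7509, Z=-5741275.8302
→ Helmert 7p (PV): X=1171577.3112, Y=2480342.2547, Z=-5740711.3537
→ Helmert 7p (PV): X=1172193.1396, Y=2479953.8320, Z=-5740437.0786
→ Helmert 7p (PV): X=1171597.2655, Y=2480114.8064, Z=-5740730.8803
→ Helmert 7p (PV): X=1171260.0965, Y=2480767.5242, Z=-5740919.8407

X=1171260.097 m, Y=2480767.524 m, Z=-5740919.841 m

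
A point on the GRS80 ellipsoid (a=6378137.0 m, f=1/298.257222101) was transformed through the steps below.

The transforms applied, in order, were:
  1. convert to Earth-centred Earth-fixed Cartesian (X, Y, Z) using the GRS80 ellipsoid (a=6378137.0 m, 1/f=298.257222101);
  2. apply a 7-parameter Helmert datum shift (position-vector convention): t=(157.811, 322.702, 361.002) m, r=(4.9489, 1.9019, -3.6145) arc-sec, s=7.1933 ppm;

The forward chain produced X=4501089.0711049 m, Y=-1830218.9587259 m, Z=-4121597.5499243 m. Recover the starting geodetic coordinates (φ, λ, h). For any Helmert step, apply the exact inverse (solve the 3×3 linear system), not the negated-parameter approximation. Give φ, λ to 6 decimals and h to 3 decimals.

start: X=4501089.0711, Y=-1830218.9587, Z=-4121597.5499 m
→ Helmert⁻¹: X=4500968.9677, Y=-1830548.5152, Z=-4121843.4794
→ geod (Bowring, a=6378137.000): φ=-40.49765000°, λ=-22.13162400°, h=2590.0540 m

φ=-40.497650°, λ=-22.131624°, h=2590.054 m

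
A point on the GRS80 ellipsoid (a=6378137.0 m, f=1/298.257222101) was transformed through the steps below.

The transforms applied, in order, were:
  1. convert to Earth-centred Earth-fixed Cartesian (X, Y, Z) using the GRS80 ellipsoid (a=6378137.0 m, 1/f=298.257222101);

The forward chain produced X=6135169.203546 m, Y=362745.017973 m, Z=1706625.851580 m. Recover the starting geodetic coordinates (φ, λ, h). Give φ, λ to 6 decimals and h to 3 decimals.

φ=15.618703°, λ=3.383703°, h=1837.959 m

start: X=6135169.2035, Y=362745.0180, Z=1706625.8516 m
→ geod (Bowring, a=6378137.000): φ=15.61870300°, λ=3.38370300°, h=1837.9590 m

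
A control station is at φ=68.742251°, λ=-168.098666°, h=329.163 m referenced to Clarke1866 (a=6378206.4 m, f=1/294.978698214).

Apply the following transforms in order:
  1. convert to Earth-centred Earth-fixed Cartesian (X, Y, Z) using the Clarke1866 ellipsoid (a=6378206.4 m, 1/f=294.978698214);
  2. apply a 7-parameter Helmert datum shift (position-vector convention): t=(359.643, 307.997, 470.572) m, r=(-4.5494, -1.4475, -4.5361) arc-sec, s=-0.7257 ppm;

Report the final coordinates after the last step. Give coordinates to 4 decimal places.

start: φ=68.742251°, λ=-168.098666°, h=329.163 m
→ ECEF (a=6378206.400, f=1/294.978698214): X=-2269596.9414, Y=-478334.2808, Z=5921729.5710
→ Helmert 7p (PV): X=-2269287.7275, Y=-477845.4143, Z=5922190.4685

X=-2269287.7275 m, Y=-477845.4143 m, Z=5922190.4685 m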